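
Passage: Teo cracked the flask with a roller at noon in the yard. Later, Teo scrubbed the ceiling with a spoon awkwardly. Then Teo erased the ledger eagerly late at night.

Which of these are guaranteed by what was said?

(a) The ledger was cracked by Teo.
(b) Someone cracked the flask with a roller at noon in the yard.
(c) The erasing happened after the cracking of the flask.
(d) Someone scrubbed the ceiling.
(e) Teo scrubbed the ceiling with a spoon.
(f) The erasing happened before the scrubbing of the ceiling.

(b), (c), (d), (e)

(a) Not entailed — Teo cracked the flask, not the ledger; the ledger belongs to the erasing event.
(b) Entailed — the original entails any weakening of itself; this just generalizes the agent.
(c) Entailed — the narrative places the cracking before the erasing.
(d) Entailed — every conjunct here is already in the original scrubbing event.
(e) Entailed — the original entails any weakening of itself; this just drops 'awkwardly'.
(f) Not entailed — the narrative places the scrubbing before the erasing, not after.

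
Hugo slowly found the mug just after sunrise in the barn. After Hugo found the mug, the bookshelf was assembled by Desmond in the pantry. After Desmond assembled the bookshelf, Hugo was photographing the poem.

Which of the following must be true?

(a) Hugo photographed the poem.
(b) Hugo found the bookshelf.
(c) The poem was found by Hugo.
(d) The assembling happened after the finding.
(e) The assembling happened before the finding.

(d)

(a) Not entailed — 'was photographing' is progressive on an accomplishment; it does not entail the completed 'photographed'.
(b) Not entailed — Hugo found the mug, not the bookshelf; the bookshelf belongs to the assembling event.
(c) Not entailed — Hugo found the mug, not the poem; the poem belongs to the photographing event.
(d) Entailed — the narrative places the finding before the assembling.
(e) Not entailed — the narrative places the finding before the assembling, not after.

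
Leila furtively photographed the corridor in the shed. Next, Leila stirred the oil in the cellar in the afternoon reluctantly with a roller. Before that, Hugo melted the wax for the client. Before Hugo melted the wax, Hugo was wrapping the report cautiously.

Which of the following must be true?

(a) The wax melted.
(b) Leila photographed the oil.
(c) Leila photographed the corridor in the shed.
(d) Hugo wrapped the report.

(a) Entailed — 'Hugo melted the wax' is causative; it entails the inchoative 'the wax melted'.
(b) Not entailed — Leila photographed the corridor, not the oil; the oil belongs to the stirring event.
(c) Entailed — dropping 'furtively' leaves a sub-description the original still satisfies.
(d) Not entailed — 'was wrapping' is progressive on an accomplishment; it does not entail the completed 'wrapped'.

(a), (c)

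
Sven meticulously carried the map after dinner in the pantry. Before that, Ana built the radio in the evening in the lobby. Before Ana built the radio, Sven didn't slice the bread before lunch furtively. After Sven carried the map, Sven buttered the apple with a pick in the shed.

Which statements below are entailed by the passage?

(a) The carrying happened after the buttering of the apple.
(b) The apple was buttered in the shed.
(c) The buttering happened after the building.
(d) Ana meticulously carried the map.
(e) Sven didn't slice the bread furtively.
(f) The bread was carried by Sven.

(a) Not entailed — the narrative places the carrying before the buttering, not after.
(b) Entailed — the original entails any weakening of itself; this just drops 'with a pick' and generalizes the agent.
(c) Entailed — the narrative places the building before the buttering.
(d) Not entailed — the passage has Sven carrying the map, not Ana.
(e) Not entailed — dropping 'before lunch' under negation is not valid — the original leaves open that Sven sliced the bread some other way.
(f) Not entailed — Sven carried the map, not the bread; the bread belongs to the slicing event.

(b), (c)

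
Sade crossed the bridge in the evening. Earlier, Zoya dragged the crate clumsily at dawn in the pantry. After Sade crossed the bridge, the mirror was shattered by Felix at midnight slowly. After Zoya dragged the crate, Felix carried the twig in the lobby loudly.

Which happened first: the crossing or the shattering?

the crossing

The connectives place the crossing before the shattering.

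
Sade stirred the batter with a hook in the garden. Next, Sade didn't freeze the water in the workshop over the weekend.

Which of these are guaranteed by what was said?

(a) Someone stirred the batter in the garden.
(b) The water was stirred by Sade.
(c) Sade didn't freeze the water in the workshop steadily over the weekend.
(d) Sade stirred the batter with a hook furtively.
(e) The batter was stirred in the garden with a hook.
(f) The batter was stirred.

(a) Entailed — every conjunct here is already in the original stirring event.
(b) Not entailed — Sade stirred the batter, not the water; the water belongs to the freezing event.
(c) Entailed — under negation, adding a further restriction is entailed: if no such freezing event occurred, none occurred steadily either.
(d) Not entailed — 'furtively' adds information not in the original event.
(e) Entailed — this follows by dropping conjuncts from the stirring event's description.
(f) Entailed — this follows by dropping conjuncts from the stirring event's description.

(a), (c), (e), (f)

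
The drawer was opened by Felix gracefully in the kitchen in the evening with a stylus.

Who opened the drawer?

Felix

'Felix' marks the agent of the opening event.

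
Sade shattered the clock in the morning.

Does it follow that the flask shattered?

Nothing is said about any flask; only the clock is affected.

no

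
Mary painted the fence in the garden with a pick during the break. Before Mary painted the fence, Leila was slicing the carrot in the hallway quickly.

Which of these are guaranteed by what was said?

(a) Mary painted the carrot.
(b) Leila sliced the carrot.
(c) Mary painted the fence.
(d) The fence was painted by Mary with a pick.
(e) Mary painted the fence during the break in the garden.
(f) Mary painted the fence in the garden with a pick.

(c), (d), (e), (f)

(a) Not entailed — Mary painted the fence, not the carrot; the carrot belongs to the slicing event.
(b) Not entailed — 'was slicing' is progressive on an accomplishment; it does not entail the completed 'sliced'.
(c) Entailed — dropping 'in the garden', 'during the break', 'with a pick' leaves a sub-description the original still satisfies.
(d) Entailed — every conjunct here is already in the original painting event.
(e) Entailed — every conjunct here is already in the original painting event.
(f) Entailed — the original entails any weakening of itself; this just drops 'during the break'.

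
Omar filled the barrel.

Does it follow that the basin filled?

no

Nothing is said about any basin; only the barrel is affected.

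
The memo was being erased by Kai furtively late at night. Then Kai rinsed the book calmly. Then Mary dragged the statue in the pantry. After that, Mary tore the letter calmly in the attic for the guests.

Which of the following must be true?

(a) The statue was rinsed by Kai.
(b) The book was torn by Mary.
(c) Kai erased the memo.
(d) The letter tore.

(a) Not entailed — Kai rinsed the book, not the statue; the statue belongs to the dragging event.
(b) Not entailed — Mary tore the letter, not the book; the book belongs to the rinsing event.
(c) Not entailed — 'was erasing' is progressive on an accomplishment; it does not entail the completed 'erased'.
(d) Entailed — 'Mary tore the letter' is causative; it entails the inchoative 'the letter tore'.

(d)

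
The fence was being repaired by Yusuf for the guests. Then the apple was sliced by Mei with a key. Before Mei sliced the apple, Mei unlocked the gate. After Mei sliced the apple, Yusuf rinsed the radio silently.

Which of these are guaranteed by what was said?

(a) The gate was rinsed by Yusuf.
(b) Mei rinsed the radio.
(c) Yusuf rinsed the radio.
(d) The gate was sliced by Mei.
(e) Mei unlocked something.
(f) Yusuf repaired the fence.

(a) Not entailed — Yusuf rinsed the radio, not the gate; the gate belongs to the unlocking event.
(b) Not entailed — the passage has Yusuf rinsing the radio, not Mei.
(c) Entailed — dropping 'silently' leaves a sub-description the original still satisfies.
(d) Not entailed — Mei sliced the apple, not the gate; the gate belongs to the unlocking event.
(e) Entailed — every conjunct here is already in the original unlocking event.
(f) Not entailed — 'was repairing' is progressive on an accomplishment; it does not entail the completed 'repaired'.

(c), (e)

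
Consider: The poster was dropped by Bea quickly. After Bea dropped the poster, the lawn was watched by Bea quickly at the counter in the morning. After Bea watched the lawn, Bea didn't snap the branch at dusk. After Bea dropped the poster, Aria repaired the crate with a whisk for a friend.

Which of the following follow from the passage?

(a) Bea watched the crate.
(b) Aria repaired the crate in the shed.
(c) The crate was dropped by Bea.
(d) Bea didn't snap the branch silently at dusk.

(d)

(a) Not entailed — Bea watched the lawn, not the crate; the crate belongs to the repairing event.
(b) Not entailed — 'in the shed' adds information not in the original event.
(c) Not entailed — Bea dropped the poster, not the crate; the crate belongs to the repairing event.
(d) Entailed — under negation, adding a further restriction is entailed: if no such snapping event occurred, none occurred silently either.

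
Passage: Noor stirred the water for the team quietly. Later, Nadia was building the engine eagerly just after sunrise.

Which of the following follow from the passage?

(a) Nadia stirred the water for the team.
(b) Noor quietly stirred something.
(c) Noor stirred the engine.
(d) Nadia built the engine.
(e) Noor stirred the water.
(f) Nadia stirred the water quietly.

(a) Not entailed — the passage has Noor stirring the water, not Nadia.
(b) Entailed — dropping 'for the team' and generalizing the patient leaves a sub-description the original still satisfies.
(c) Not entailed — Noor stirred the water, not the engine; the engine belongs to the building event.
(d) Not entailed — 'was building' is progressive on an accomplishment; it does not entail the completed 'built'.
(e) Entailed — this follows by dropping conjuncts from the stirring event's description.
(f) Not entailed — the passage has Noor stirring the water, not Nadia.

(b), (e)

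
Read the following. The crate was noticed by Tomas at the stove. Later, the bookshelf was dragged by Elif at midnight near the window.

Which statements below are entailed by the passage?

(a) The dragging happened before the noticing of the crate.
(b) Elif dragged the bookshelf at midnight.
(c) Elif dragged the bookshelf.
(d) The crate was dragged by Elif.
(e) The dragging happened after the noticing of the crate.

(b), (c), (e)

(a) Not entailed — the narrative places the noticing before the dragging, not after.
(b) Entailed — this follows by dropping conjuncts from the dragging event's description.
(c) Entailed — the original entails any weakening of itself; this just drops 'near the window', 'at midnight'.
(d) Not entailed — Elif dragged the bookshelf, not the crate; the crate belongs to the noticing event.
(e) Entailed — the narrative places the noticing before the dragging.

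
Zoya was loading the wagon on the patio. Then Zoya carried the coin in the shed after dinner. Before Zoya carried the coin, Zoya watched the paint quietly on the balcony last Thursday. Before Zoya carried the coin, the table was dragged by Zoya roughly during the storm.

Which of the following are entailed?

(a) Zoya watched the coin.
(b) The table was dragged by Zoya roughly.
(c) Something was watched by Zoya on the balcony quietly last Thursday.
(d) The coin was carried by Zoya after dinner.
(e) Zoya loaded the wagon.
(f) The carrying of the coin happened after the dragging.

(b), (c), (d), (f)

(a) Not entailed — Zoya watched the paint, not the coin; the coin belongs to the carrying event.
(b) Entailed — dropping 'during the storm' leaves a sub-description the original still satisfies.
(c) Entailed — the original entails any weakening of itself; this just generalizes the patient.
(d) Entailed — the original entails any weakening of itself; this just drops 'in the shed'.
(e) Not entailed — 'was loading' is progressive on an accomplishment; it does not entail the completed 'loaded'.
(f) Entailed — the narrative places the dragging before the carrying.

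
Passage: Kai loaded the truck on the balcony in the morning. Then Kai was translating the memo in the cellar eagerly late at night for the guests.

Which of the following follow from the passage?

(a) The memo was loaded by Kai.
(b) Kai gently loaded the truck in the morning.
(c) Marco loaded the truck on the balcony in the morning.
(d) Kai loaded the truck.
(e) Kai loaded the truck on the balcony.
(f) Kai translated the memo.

(d), (e)

(a) Not entailed — Kai loaded the truck, not the memo; the memo belongs to the translating event.
(b) Not entailed — 'gently' adds information not in the original event.
(c) Not entailed — the passage has Kai loading the truck, not Marco.
(d) Entailed — dropping 'on the balcony', 'in the morning' leaves a sub-description the original still satisfies.
(e) Entailed — dropping 'in the morning' leaves a sub-description the original still satisfies.
(f) Not entailed — 'was translating' is progressive on an accomplishment; it does not entail the completed 'translated'.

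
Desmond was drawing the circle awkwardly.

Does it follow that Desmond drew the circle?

'was drawing' is progressive; for an accomplishment like 'draw the circle', it doesn't entail completion.

no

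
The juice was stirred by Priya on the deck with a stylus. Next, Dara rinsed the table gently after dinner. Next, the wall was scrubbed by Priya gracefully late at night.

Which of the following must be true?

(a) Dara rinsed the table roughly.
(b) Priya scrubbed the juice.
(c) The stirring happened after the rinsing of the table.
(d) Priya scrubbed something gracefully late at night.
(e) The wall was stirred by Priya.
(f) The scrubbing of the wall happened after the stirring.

(d), (f)

(a) Not entailed — 'roughly' adds a manner not in (and inconsistent with) the original.
(b) Not entailed — Priya scrubbed the wall, not the juice; the juice belongs to the stirring event.
(c) Not entailed — the narrative places the stirring before the rinsing, not after.
(d) Entailed — every conjunct here is already in the original scrubbing event.
(e) Not entailed — Priya stirred the juice, not the wall; the wall belongs to the scrubbing event.
(f) Entailed — the narrative places the stirring before the scrubbing.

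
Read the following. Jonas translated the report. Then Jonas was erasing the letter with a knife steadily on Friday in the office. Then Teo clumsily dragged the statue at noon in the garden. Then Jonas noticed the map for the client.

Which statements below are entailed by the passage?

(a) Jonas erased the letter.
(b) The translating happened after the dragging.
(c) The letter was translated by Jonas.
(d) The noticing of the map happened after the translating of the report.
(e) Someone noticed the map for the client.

(a) Not entailed — 'was erasing' is progressive on an accomplishment; it does not entail the completed 'erased'.
(b) Not entailed — the narrative places the translating before the dragging, not after.
(c) Not entailed — Jonas translated the report, not the letter; the letter belongs to the erasing event.
(d) Entailed — the narrative places the translating before the noticing.
(e) Entailed — this follows by dropping conjuncts from the noticing event's description.

(d), (e)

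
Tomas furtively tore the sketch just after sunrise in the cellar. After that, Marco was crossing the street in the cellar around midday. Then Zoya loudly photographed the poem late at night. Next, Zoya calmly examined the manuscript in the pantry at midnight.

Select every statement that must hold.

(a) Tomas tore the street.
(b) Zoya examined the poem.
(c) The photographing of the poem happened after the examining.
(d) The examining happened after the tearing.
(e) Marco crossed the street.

(d)

(a) Not entailed — Tomas tore the sketch, not the street; the street belongs to the crossing event.
(b) Not entailed — Zoya examined the manuscript, not the poem; the poem belongs to the photographing event.
(c) Not entailed — the narrative places the photographing before the examining, not after.
(d) Entailed — the narrative places the tearing before the examining.
(e) Not entailed — 'was crossing' is progressive on an accomplishment; it does not entail the completed 'crossed'.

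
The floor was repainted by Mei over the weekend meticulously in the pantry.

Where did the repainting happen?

in the pantry

'in the pantry' marks the location of the repainting event.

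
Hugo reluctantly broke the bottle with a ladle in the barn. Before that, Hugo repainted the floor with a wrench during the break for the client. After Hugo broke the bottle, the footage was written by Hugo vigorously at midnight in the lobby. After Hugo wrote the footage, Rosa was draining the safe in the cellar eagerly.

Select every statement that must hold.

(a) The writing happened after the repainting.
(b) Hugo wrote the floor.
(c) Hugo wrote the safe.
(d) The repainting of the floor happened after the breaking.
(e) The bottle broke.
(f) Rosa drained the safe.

(a), (e)

(a) Entailed — the narrative places the repainting before the writing.
(b) Not entailed — Hugo wrote the footage, not the floor; the floor belongs to the repainting event.
(c) Not entailed — Hugo wrote the footage, not the safe; the safe belongs to the draining event.
(d) Not entailed — the narrative places the repainting before the breaking, not after.
(e) Entailed — 'Hugo broke the bottle' is causative; it entails the inchoative 'the bottle broke'.
(f) Not entailed — 'was draining' is progressive on an accomplishment; it does not entail the completed 'drained'.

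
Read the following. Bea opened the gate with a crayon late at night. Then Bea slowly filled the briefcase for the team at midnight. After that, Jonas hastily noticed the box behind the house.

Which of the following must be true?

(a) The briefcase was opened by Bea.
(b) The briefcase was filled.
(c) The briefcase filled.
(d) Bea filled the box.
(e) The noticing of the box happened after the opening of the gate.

(b), (c), (e)

(a) Not entailed — Bea opened the gate, not the briefcase; the briefcase belongs to the filling event.
(b) Entailed — dropping 'for the team', 'slowly', 'at midnight' and generalizing the agent leaves a sub-description the original still satisfies.
(c) Entailed — 'Bea filled the briefcase' is causative; it entails the inchoative 'the briefcase filled'.
(d) Not entailed — Bea filled the briefcase, not the box; the box belongs to the noticing event.
(e) Entailed — the narrative places the opening before the noticing.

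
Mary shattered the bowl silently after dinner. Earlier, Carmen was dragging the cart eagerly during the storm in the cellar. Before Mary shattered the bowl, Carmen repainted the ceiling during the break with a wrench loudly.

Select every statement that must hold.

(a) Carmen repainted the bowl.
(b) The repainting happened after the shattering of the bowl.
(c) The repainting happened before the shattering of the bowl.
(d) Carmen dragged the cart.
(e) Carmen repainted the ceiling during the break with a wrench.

(c), (d), (e)

(a) Not entailed — Carmen repainted the ceiling, not the bowl; the bowl belongs to the shattering event.
(b) Not entailed — the narrative places the repainting before the shattering, not after.
(c) Entailed — the narrative places the repainting before the shattering.
(d) Entailed — 'drag' is an activity; 'was dragging' entails that some dragging happened, so 'dragged' holds.
(e) Entailed — dropping 'loudly' leaves a sub-description the original still satisfies.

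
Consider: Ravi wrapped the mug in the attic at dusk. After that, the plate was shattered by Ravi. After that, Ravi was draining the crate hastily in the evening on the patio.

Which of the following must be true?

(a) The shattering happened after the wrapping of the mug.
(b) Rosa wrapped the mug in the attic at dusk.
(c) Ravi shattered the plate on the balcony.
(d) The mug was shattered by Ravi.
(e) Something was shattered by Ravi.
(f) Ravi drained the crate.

(a), (e)

(a) Entailed — the narrative places the wrapping before the shattering.
(b) Not entailed — the passage has Ravi wrapping the mug, not Rosa.
(c) Not entailed — 'on the balcony' adds information not in the original event.
(d) Not entailed — Ravi shattered the plate, not the mug; the mug belongs to the wrapping event.
(e) Entailed — the original entails any weakening of itself; this just generalizes the patient.
(f) Not entailed — 'was draining' is progressive on an accomplishment; it does not entail the completed 'drained'.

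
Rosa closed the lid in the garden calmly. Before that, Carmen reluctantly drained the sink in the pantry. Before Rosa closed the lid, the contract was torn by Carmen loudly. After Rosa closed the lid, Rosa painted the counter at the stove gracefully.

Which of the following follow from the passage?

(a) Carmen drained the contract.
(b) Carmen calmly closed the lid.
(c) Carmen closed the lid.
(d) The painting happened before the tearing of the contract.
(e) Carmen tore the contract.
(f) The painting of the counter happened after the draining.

(a) Not entailed — Carmen drained the sink, not the contract; the contract belongs to the tearing event.
(b) Not entailed — the passage has Rosa closing the lid, not Carmen.
(c) Not entailed — the passage has Rosa closing the lid, not Carmen.
(d) Not entailed — the narrative places the tearing before the painting, not after.
(e) Entailed — dropping 'loudly' leaves a sub-description the original still satisfies.
(f) Entailed — the narrative places the draining before the painting.

(e), (f)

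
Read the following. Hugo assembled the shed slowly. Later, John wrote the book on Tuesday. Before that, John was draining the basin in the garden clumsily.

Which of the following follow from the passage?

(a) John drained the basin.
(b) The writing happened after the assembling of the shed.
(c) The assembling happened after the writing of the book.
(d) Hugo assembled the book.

(a) Not entailed — 'was draining' is progressive on an accomplishment; it does not entail the completed 'drained'.
(b) Entailed — the narrative places the assembling before the writing.
(c) Not entailed — the narrative places the assembling before the writing, not after.
(d) Not entailed — Hugo assembled the shed, not the book; the book belongs to the writing event.

(b)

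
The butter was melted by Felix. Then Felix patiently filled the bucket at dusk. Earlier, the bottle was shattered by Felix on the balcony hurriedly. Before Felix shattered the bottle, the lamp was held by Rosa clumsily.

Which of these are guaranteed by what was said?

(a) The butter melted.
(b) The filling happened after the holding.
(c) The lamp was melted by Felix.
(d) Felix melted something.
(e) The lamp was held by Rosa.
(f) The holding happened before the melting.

(a) Entailed — 'Felix melted the butter' is causative; it entails the inchoative 'the butter melted'.
(b) Entailed — the narrative places the holding before the filling.
(c) Not entailed — Felix melted the butter, not the lamp; the lamp belongs to the holding event.
(d) Entailed — generalizing the patient leaves a sub-description the original still satisfies.
(e) Entailed — this follows by dropping conjuncts from the holding event's description.
(f) Not entailed — the narrative doesn't order the holding relative to the melting.

(a), (b), (d), (e)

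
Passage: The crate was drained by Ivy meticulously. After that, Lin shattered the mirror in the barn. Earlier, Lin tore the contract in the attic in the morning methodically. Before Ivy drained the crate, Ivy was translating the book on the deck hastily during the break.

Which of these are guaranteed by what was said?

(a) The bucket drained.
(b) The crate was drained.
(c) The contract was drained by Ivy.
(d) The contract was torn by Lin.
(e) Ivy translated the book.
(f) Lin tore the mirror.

(b), (d)

(a) Not entailed — the crate is what drained, not the bucket.
(b) Entailed — this follows by dropping conjuncts from the draining event's description.
(c) Not entailed — Ivy drained the crate, not the contract; the contract belongs to the tearing event.
(d) Entailed — every conjunct here is already in the original tearing event.
(e) Not entailed — 'was translating' is progressive on an accomplishment; it does not entail the completed 'translated'.
(f) Not entailed — Lin tore the contract, not the mirror; the mirror belongs to the shattering event.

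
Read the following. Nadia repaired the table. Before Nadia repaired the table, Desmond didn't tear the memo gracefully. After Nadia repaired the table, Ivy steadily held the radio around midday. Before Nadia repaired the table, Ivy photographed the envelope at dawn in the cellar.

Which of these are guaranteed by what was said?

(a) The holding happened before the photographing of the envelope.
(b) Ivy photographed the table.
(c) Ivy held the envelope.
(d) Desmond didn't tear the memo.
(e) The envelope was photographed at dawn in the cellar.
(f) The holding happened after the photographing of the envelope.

(a) Not entailed — the narrative places the photographing before the holding, not after.
(b) Not entailed — Ivy photographed the envelope, not the table; the table belongs to the repairing event.
(c) Not entailed — Ivy held the radio, not the envelope; the envelope belongs to the photographing event.
(d) Not entailed — dropping 'gracefully' under negation is not valid — the original leaves open that Desmond tore the memo some other way.
(e) Entailed — the original entails any weakening of itself; this just generalizes the agent.
(f) Entailed — the narrative places the photographing before the holding.

(e), (f)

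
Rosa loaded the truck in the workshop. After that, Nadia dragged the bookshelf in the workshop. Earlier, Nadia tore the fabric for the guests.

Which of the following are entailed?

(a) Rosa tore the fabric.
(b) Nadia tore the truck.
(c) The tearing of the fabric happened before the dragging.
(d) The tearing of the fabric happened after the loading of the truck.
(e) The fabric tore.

(c), (e)

(a) Not entailed — the passage has Nadia tearing the fabric, not Rosa.
(b) Not entailed — Nadia tore the fabric, not the truck; the truck belongs to the loading event.
(c) Entailed — the narrative places the tearing before the dragging.
(d) Not entailed — the narrative doesn't order the loading relative to the tearing.
(e) Entailed — 'Nadia tore the fabric' is causative; it entails the inchoative 'the fabric tore'.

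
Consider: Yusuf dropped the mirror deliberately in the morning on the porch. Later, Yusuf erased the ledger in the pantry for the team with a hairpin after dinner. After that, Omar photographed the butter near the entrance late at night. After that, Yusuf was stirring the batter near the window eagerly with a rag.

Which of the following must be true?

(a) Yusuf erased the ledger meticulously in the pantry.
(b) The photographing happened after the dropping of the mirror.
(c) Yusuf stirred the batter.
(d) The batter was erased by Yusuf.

(a) Not entailed — 'meticulously' adds information not in the original event.
(b) Entailed — the narrative places the dropping before the photographing.
(c) Entailed — 'stir' is an activity; 'was stirring' entails that some stirring happened, so 'stirred' holds.
(d) Not entailed — Yusuf erased the ledger, not the batter; the batter belongs to the stirring event.

(b), (c)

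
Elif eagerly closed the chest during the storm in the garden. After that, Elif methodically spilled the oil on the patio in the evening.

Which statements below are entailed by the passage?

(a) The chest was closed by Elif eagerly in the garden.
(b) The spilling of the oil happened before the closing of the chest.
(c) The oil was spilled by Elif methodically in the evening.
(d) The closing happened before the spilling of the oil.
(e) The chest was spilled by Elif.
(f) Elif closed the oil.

(a) Entailed — the original entails any weakening of itself; this just drops 'during the storm'.
(b) Not entailed — the narrative places the closing before the spilling, not after.
(c) Entailed — the original entails any weakening of itself; this just drops 'on the patio'.
(d) Entailed — the narrative places the closing before the spilling.
(e) Not entailed — Elif spilled the oil, not the chest; the chest belongs to the closing event.
(f) Not entailed — Elif closed the chest, not the oil; the oil belongs to the spilling event.

(a), (c), (d)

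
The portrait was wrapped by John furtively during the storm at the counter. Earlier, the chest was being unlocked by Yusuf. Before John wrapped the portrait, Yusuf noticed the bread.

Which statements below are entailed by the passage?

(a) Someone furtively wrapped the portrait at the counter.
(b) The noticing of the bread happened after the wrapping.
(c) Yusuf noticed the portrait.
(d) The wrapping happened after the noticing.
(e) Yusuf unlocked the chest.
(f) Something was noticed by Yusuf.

(a), (d), (f)

(a) Entailed — dropping 'during the storm' and generalizing the agent leaves a sub-description the original still satisfies.
(b) Not entailed — the narrative places the noticing before the wrapping, not after.
(c) Not entailed — Yusuf noticed the bread, not the portrait; the portrait belongs to the wrapping event.
(d) Entailed — the narrative places the noticing before the wrapping.
(e) Not entailed — 'was unlocking' is progressive on an accomplishment; it does not entail the completed 'unlocked'.
(f) Entailed — this follows by dropping conjuncts from the noticing event's description.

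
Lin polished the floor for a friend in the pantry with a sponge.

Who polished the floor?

Lin

'Lin' marks the agent of the polishing event.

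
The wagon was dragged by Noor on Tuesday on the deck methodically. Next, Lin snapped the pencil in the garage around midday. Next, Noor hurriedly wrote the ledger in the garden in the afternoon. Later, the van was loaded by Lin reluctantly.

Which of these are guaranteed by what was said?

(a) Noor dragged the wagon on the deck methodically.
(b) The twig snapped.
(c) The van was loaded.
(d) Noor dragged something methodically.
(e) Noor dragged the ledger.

(a), (c), (d)

(a) Entailed — the original entails any weakening of itself; this just drops 'on Tuesday'.
(b) Not entailed — the pencil is what snapped, not the twig.
(c) Entailed — every conjunct here is already in the original loading event.
(d) Entailed — every conjunct here is already in the original dragging event.
(e) Not entailed — Noor dragged the wagon, not the ledger; the ledger belongs to the writing event.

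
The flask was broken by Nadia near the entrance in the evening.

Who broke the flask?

'Nadia' marks the agent of the breaking event.

Nadia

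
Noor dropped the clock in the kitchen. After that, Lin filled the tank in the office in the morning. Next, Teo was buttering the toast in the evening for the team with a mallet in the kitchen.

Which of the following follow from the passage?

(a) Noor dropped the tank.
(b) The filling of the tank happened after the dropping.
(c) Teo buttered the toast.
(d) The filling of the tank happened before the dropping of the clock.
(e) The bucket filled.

(a) Not entailed — Noor dropped the clock, not the tank; the tank belongs to the filling event.
(b) Entailed — the narrative places the dropping before the filling.
(c) Not entailed — 'was buttering' is progressive on an accomplishment; it does not entail the completed 'buttered'.
(d) Not entailed — the narrative places the dropping before the filling, not after.
(e) Not entailed — the tank is what filled, not the bucket.

(b)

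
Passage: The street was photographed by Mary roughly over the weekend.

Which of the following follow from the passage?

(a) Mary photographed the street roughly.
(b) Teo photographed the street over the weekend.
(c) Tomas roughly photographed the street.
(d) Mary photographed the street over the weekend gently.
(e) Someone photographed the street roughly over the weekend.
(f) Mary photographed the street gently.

(a), (e)

(a) Entailed — every conjunct here is already in the original photographing event.
(b) Not entailed — the passage has Mary photographing the street, not Teo.
(c) Not entailed — the passage has Mary photographing the street, not Tomas.
(d) Not entailed — 'gently' adds a manner not in (and inconsistent with) the original.
(e) Entailed — the original entails any weakening of itself; this just generalizes the agent.
(f) Not entailed — 'gently' adds a manner not in (and inconsistent with) the original.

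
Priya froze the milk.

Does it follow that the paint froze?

Nothing is said about any paint; only the milk is affected.

no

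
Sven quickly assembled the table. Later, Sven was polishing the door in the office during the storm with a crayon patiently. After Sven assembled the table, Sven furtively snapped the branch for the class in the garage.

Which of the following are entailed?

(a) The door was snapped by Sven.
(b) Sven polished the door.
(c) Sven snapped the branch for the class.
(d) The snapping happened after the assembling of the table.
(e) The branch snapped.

(b), (c), (d), (e)

(a) Not entailed — Sven snapped the branch, not the door; the door belongs to the polishing event.
(b) Entailed — 'polish' is an activity; 'was polishing' entails that some polishing happened, so 'polished' holds.
(c) Entailed — this follows by dropping conjuncts from the snapping event's description.
(d) Entailed — the narrative places the assembling before the snapping.
(e) Entailed — 'Sven snapped the branch' is causative; it entails the inchoative 'the branch snapped'.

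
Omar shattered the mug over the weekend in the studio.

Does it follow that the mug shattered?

'Omar shattered the mug' is the causative; it entails the inchoative 'the mug shattered'.

yes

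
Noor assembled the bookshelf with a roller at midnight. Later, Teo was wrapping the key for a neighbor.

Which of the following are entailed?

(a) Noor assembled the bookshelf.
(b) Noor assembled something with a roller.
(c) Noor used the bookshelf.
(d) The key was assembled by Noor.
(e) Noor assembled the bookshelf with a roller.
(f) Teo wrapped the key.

(a) Entailed — dropping 'at midnight', 'with a roller' leaves a sub-description the original still satisfies.
(b) Entailed — dropping 'at midnight' and generalizing the patient leaves a sub-description the original still satisfies.
(c) Not entailed — the bookshelf is the patient, not an instrument — Noor used a roller.
(d) Not entailed — Noor assembled the bookshelf, not the key; the key belongs to the wrapping event.
(e) Entailed — every conjunct here is already in the original assembling event.
(f) Not entailed — 'was wrapping' is progressive on an accomplishment; it does not entail the completed 'wrapped'.

(a), (b), (e)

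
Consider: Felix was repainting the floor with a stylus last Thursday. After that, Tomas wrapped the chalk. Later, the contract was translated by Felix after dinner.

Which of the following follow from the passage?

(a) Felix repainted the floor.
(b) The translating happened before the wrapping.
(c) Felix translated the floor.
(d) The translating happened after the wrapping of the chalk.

(d)

(a) Not entailed — 'was repainting' is progressive on an accomplishment; it does not entail the completed 'repainted'.
(b) Not entailed — the narrative places the wrapping before the translating, not after.
(c) Not entailed — Felix translated the contract, not the floor; the floor belongs to the repainting event.
(d) Entailed — the narrative places the wrapping before the translating.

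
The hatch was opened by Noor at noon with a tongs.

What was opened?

the hatch

'the hatch' marks the patient of the opening event.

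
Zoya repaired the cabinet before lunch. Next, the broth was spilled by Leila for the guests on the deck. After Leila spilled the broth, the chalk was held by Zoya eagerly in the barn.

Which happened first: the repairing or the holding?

the repairing

The connectives place the repairing before the holding.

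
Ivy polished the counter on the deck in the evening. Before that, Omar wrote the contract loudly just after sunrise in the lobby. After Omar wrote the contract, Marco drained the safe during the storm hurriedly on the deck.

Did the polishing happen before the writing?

The narrative orders the writing before the polishing.

no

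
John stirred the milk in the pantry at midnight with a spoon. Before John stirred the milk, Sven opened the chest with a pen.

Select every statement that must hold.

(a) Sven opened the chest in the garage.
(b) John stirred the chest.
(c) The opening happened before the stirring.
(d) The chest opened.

(c), (d)

(a) Not entailed — 'in the garage' adds information not in the original event.
(b) Not entailed — John stirred the milk, not the chest; the chest belongs to the opening event.
(c) Entailed — the narrative places the opening before the stirring.
(d) Entailed — 'Sven opened the chest' is causative; it entails the inchoative 'the chest opened'.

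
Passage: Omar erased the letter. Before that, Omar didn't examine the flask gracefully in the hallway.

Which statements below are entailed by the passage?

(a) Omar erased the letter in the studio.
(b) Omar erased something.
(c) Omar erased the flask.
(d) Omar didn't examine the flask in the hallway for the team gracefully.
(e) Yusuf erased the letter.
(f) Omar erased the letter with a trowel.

(b), (d)

(a) Not entailed — 'in the studio' adds information not in the original event.
(b) Entailed — every conjunct here is already in the original erasing event.
(c) Not entailed — Omar erased the letter, not the flask; the flask belongs to the examining event.
(d) Entailed — under negation, adding a further restriction is entailed: if no such examining event occurred, none occurred for the team either.
(e) Not entailed — the passage has Omar erasing the letter, not Yusuf.
(f) Not entailed — 'with a trowel' adds information not in the original event.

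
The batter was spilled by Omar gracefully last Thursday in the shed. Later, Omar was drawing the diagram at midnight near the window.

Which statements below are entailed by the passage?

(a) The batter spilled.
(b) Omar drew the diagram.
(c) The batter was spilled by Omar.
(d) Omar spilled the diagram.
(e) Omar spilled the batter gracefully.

(a), (c), (e)

(a) Entailed — 'Omar spilled the batter' is causative; it entails the inchoative 'the batter spilled'.
(b) Not entailed — 'was drawing' is progressive on an accomplishment; it does not entail the completed 'drew'.
(c) Entailed — this follows by dropping conjuncts from the spilling event's description.
(d) Not entailed — Omar spilled the batter, not the diagram; the diagram belongs to the drawing event.
(e) Entailed — every conjunct here is already in the original spilling event.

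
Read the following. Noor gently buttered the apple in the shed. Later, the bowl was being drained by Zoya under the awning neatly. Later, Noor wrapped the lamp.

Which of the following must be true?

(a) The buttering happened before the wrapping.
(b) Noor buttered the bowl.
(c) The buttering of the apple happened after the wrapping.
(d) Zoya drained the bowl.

(a)

(a) Entailed — the narrative places the buttering before the wrapping.
(b) Not entailed — Noor buttered the apple, not the bowl; the bowl belongs to the draining event.
(c) Not entailed — the narrative places the buttering before the wrapping, not after.
(d) Not entailed — 'was draining' is progressive on an accomplishment; it does not entail the completed 'drained'.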